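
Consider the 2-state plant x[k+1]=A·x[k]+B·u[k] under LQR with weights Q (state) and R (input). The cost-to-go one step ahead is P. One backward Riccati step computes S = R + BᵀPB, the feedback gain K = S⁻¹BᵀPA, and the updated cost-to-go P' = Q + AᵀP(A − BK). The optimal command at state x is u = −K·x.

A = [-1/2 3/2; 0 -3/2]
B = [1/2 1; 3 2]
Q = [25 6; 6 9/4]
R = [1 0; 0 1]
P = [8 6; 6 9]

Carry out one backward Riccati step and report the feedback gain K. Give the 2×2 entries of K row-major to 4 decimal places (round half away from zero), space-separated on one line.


0.1943 -1.0701 -0.3758 1.1847

BᵀP = [22.0000 30.0000; 20.0000 24.0000]
S = R + BᵀPB = [1 0; 0 1] + [101.0000 82.0000; 82.0000 68.0000] = [102.0000 82.0000; 82.0000 69.0000]
BᵀPA = [-11.0000 -12.0000; -10.0000 -6.0000]
K = S⁻¹·BᵀPA = [0.1943 -1.0701; -0.3758 1.1847]
A−BK = [-0.2213 0.8503; 0.1688 -0.6592]
AᵀP(A−BK) = [0.3790 -1.4236; -1.4236 5.5175]
P' = Q + AᵀP(A−BK) = [25.3790 4.5764; 4.5764 7.7675]
tr(P') = 33.1465


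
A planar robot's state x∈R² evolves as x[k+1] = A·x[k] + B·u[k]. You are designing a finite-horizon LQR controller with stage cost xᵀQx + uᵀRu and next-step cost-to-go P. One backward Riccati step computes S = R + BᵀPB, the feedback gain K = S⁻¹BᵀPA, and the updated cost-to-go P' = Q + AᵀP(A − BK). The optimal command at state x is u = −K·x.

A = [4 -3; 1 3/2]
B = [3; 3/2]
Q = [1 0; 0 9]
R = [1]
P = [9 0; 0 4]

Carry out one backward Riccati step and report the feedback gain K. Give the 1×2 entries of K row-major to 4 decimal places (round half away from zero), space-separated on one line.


BᵀP = [27.0000 6.0000]
S = R + BᵀPB = [1] + [90.0000] = [91.0000]
BᵀPA = [114.0000 -72.0000]
K = S⁻¹·BᵀPA = [1.2527 -0.7912]
A−BK = [0.2418 -0.6264; -0.8791 2.6868]
AᵀP(A−BK) = [5.1868 -11.8022; -11.8022 33.0330]
P' = Q + AᵀP(A−BK) = [6.1868 -11.8022; -11.8022 42.0330]
tr(P') = 48.2198

1.2527 -0.7912


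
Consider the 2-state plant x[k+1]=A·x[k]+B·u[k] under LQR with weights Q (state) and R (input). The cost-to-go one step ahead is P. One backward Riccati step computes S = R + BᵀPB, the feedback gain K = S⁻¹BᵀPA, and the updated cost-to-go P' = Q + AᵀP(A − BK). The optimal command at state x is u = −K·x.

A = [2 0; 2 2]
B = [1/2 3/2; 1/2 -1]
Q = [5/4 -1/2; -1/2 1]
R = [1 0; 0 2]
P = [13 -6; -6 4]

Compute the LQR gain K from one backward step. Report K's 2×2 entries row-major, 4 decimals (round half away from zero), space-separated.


BᵀP = [3.5000 -1.0000; 25.5000 -13.0000]
S = R + BᵀPB = [1 0; 0 2] + [1.2500 6.2500; 6.2500 51.2500] = [2.2500 6.2500; 6.2500 53.2500]
BᵀPA = [5.0000 -2.0000; 25.0000 -26.0000]
K = S⁻¹·BᵀPA = [1.3622 0.6935; 0.3096 -0.5697]
A−BK = [0.8545 0.5077; 1.6285 1.0836]
AᵀP(A−BK) = [5.4489 2.7740; 2.7740 2.5759]
P' = Q + AᵀP(A−BK) = [6.6989 2.2740; 2.2740 3.5759]
tr(P') = 10.2748

1.3622 0.6935 0.3096 -0.5697


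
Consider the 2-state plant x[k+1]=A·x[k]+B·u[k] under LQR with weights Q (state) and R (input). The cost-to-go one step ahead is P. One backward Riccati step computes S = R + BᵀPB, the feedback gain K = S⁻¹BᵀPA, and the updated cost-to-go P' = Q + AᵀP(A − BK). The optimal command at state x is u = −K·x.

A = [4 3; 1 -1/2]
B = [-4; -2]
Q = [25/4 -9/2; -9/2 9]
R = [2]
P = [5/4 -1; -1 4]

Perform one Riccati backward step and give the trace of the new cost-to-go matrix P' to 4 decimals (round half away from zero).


BᵀP = [-3.0000 -4.0000]
S = R + BᵀPB = [2] + [20.0000] = [22.0000]
BᵀPA = [-16.0000 -7.0000]
K = S⁻¹·BᵀPA = [-0.7273 -0.3182]
A−BK = [1.0909 1.7273; -0.4545 -1.1364]
AᵀP(A−BK) = [4.3636 6.9091; 6.9091 13.0227]
P' = Q + AᵀP(A−BK) = [10.6136 2.4091; 2.4091 22.0227]
tr(P') = 32.6364

32.6364


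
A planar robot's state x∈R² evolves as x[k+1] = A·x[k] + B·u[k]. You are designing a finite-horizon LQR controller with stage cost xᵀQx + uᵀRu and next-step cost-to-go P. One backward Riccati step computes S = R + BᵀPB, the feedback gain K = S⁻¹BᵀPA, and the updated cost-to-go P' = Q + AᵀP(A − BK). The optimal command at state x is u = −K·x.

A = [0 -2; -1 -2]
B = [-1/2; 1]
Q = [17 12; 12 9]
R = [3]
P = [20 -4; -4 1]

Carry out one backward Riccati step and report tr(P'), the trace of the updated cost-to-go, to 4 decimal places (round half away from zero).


41.0769

BᵀP = [-14.0000 3.0000]
S = R + BᵀPB = [3] + [10.0000] = [13.0000]
BᵀPA = [-3.0000 22.0000]
K = S⁻¹·BᵀPA = [-0.2308 1.6923]
A−BK = [-0.1154 -1.1538; -0.7692 -3.6923]
AᵀP(A−BK) = [0.3077 -0.9231; -0.9231 14.7692]
P' = Q + AᵀP(A−BK) = [17.3077 11.0769; 11.0769 23.7692]
tr(P') = 41.0769


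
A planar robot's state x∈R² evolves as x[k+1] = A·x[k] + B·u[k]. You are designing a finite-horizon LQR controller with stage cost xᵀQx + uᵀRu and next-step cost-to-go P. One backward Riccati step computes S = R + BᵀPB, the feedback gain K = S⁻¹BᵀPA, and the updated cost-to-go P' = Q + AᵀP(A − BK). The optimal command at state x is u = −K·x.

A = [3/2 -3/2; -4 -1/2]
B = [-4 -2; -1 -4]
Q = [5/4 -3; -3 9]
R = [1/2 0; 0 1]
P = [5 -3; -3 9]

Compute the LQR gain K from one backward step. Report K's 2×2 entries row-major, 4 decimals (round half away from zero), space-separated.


BᵀP = [-17.0000 3.0000; 2.0000 -30.0000]
S = R + BᵀPB = [1/2 0; 0 1] + [65.0000 22.0000; 22.0000 116.0000] = [65.5000 22.0000; 22.0000 117.0000]
BᵀPA = [-37.5000 24.0000; 123.0000 12.0000]
K = S⁻¹·BᵀPA = [-0.9880 0.3543; 1.2371 0.0359]
A−BK = [0.0220 -0.0108; -0.0398 -0.0019]
AᵀP(A−BK) = [2.0403 -0.1323; -0.1323 0.0646]
P' = Q + AᵀP(A−BK) = [3.2903 -3.1323; -3.1323 9.0646]
tr(P') = 12.3549

-0.9880 0.3543 1.2371 0.0359


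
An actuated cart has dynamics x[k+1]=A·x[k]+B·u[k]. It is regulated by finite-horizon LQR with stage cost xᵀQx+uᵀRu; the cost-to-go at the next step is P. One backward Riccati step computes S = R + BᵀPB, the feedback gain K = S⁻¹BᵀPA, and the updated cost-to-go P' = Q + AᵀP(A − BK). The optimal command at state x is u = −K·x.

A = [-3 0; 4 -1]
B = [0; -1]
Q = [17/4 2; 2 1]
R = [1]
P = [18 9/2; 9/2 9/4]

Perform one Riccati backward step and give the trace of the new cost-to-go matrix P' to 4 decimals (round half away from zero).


BᵀP = [-4.5000 -2.2500]
S = R + BᵀPB = [1] + [2.2500] = [3.2500]
BᵀPA = [4.5000 2.2500]
K = S⁻¹·BᵀPA = [1.3846 0.6923]
A−BK = [-3.0000 0.0000; 5.3846 -0.3077]
AᵀP(A−BK) = [83.7692 1.3846; 1.3846 0.6923]
P' = Q + AᵀP(A−BK) = [88.0192 3.3846; 3.3846 1.6923]
tr(P') = 89.7115

89.7115


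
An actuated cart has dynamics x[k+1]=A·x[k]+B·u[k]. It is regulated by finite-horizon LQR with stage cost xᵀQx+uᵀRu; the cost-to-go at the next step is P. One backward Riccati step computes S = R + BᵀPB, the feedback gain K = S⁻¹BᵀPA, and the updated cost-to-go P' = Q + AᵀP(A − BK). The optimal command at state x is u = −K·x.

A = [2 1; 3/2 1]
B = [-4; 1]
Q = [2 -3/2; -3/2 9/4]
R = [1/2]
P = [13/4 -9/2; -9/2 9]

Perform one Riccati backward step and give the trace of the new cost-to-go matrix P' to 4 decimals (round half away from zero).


BᵀP = [-17.5000 27.0000]
S = R + BᵀPB = [1/2] + [97.0000] = [97.5000]
BᵀPA = [5.5000 9.5000]
K = S⁻¹·BᵀPA = [0.0564 0.0974]
A−BK = [2.2256 1.3897; 1.4436 0.9026]
AᵀP(A−BK) = [5.9397 3.7141; 3.7141 2.3244]
P' = Q + AᵀP(A−BK) = [7.9397 2.2141; 2.2141 4.5744]
tr(P') = 12.5141

12.5141


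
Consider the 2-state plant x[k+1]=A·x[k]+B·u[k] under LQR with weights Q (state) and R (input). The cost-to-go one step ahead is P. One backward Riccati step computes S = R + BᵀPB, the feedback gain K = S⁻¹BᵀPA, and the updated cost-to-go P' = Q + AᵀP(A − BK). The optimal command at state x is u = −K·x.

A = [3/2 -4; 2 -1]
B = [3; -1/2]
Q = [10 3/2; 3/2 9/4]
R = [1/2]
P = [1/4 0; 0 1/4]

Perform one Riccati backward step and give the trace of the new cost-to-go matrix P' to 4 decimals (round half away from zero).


14.8514

BᵀP = [0.7500 -0.1250]
S = R + BᵀPB = [1/2] + [2.3125] = [2.8125]
BᵀPA = [0.8750 -2.8750]
K = S⁻¹·BᵀPA = [0.3111 -1.0222]
A−BK = [0.5667 -0.9333; 2.1556 -1.5111]
AᵀP(A−BK) = [1.2903 -1.1056; -1.1056 1.3111]
P' = Q + AᵀP(A−BK) = [11.2903 0.3944; 0.3944 3.5611]
tr(P') = 14.8514


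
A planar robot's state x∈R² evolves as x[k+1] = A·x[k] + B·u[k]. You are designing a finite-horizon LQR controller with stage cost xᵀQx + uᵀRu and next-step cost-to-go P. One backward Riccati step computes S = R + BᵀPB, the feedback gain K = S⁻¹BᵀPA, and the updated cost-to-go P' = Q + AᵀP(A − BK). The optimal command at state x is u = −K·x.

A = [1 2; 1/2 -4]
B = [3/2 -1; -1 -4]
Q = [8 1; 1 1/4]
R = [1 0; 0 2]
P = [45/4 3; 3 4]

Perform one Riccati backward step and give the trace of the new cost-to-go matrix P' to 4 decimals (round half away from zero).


BᵀP = [13.8750 0.5000; -23.2500 -19.0000]
S = R + BᵀPB = [1 0; 0 2] + [20.3125 -15.8750; -15.8750 99.2500] = [21.3125 -15.8750; -15.8750 101.2500]
BᵀPA = [14.1250 25.7500; -32.7500 29.5000]
K = S⁻¹·BᵀPA = [0.4776 1.6137; -0.2486 0.5444]
A−BK = [0.0350 0.1238; -0.0167 -0.2088]
AᵀP(A−BK) = [0.3631 0.5347; 0.5347 3.3885]
P' = Q + AᵀP(A−BK) = [8.3631 1.5347; 1.5347 3.6385]
tr(P') = 12.0016

12.0016


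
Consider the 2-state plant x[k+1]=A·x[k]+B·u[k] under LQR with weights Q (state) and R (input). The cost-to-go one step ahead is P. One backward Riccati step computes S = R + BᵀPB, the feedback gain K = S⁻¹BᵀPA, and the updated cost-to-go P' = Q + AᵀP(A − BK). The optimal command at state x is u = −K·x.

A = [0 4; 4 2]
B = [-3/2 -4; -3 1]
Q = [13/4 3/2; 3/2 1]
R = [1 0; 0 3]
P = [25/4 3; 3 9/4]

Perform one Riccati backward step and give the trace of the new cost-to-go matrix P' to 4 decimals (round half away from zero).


BᵀP = [-18.3750 -11.2500; -22.0000 -9.7500]
S = R + BᵀPB = [1 0; 0 3] + [61.3125 62.2500; 62.2500 78.2500] = [62.3125 62.2500; 62.2500 81.2500]
BᵀPA = [-45.0000 -96.0000; -39.0000 -107.5000]
K = S⁻¹·BᵀPA = [-1.0342 -0.9329; 0.3124 -0.6083]
A−BK = [-0.3018 0.1673; 0.5849 -0.1904]
AᵀP(A−BK) = [1.6423 0.2946; 0.2946 2.0459]
P' = Q + AᵀP(A−BK) = [4.8923 1.7946; 1.7946 3.0459]
tr(P') = 7.9382

7.9382


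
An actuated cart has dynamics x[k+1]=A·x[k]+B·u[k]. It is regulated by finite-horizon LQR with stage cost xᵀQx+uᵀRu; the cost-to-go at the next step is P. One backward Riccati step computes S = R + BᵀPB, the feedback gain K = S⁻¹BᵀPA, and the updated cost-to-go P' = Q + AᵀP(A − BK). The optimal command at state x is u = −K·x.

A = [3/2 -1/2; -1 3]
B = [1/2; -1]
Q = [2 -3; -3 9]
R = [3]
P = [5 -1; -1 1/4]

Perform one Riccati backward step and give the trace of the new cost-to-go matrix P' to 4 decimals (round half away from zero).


BᵀP = [3.5000 -0.7500]
S = R + BᵀPB = [3] + [2.5000] = [5.5000]
BᵀPA = [6.0000 -4.0000]
K = S⁻¹·BᵀPA = [1.0909 -0.7273]
A−BK = [0.9545 -0.1364; 0.0909 2.2727]
AᵀP(A−BK) = [7.9545 -5.1364; -5.1364 3.5909]
P' = Q + AᵀP(A−BK) = [9.9545 -8.1364; -8.1364 12.5909]
tr(P') = 22.5455

22.5455


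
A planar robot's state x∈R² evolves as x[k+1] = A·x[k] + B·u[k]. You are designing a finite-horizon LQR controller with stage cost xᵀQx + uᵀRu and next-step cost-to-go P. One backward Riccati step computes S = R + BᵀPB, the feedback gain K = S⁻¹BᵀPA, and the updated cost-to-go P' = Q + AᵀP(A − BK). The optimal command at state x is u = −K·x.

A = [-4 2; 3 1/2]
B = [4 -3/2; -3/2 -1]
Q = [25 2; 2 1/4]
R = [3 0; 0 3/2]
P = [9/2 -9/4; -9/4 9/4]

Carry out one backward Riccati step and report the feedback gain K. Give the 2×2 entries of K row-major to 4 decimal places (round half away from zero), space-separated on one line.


BᵀP = [21.3750 -12.3750; -4.5000 1.1250]
S = R + BᵀPB = [3 0; 0 3/2] + [104.0625 -19.6875; -19.6875 5.6250] = [107.0625 -19.6875; -19.6875 7.1250]
BᵀPA = [-122.6250 36.5625; 21.3750 -8.4375]
K = S⁻¹·BᵀPA = [-1.2070 0.2516; -0.3351 -0.4891]
A−BK = [0.3253 0.2601; 0.8545 0.3883]
AᵀP(A−BK) = [5.4069 -0.3221; -0.3221 0.7378]
P' = Q + AᵀP(A−BK) = [30.4069 1.6779; 1.6779 0.9878]
tr(P') = 31.3948

-1.2070 0.2516 -0.3351 -0.4891


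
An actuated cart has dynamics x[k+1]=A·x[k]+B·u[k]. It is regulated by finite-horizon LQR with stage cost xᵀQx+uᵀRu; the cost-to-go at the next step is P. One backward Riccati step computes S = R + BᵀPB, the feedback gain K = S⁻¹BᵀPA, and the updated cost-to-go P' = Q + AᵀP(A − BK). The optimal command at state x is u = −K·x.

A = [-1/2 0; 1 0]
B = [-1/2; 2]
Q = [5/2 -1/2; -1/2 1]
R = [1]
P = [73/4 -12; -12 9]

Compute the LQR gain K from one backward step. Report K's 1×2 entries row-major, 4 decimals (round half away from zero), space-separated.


BᵀP = [-33.1250 24.0000]
S = R + BᵀPB = [1] + [64.5625] = [65.5625]
BᵀPA = [40.5625 0.0000]
K = S⁻¹·BᵀPA = [0.6187 0.0000]
A−BK = [-0.1907 0.0000; -0.2374 0.0000]
AᵀP(A−BK) = [0.4671 0.0000; 0.0000 0.0000]
P' = Q + AᵀP(A−BK) = [2.9671 -0.5000; -0.5000 1.0000]
tr(P') = 3.9671

0.6187 0.0000


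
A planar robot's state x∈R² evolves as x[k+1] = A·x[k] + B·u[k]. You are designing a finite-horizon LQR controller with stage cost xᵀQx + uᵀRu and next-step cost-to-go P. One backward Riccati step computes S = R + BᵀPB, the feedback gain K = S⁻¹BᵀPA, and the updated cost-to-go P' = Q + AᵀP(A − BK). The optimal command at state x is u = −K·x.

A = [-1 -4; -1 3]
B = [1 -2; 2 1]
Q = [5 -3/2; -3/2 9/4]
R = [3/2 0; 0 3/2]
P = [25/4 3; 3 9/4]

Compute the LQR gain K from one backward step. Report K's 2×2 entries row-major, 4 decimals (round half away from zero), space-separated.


BᵀP = [12.2500 7.5000; -9.5000 -3.7500]
S = R + BᵀPB = [3/2 0; 0 3/2] + [27.2500 -17.0000; -17.0000 15.2500] = [28.7500 -17.0000; -17.0000 16.7500]
BᵀPA = [-19.7500 -26.5000; 13.2500 26.7500]
K = S⁻¹·BᵀPA = [-0.5482 0.0565; 0.2347 1.6543]
A−BK = [0.0175 -0.7478; -0.1383 1.2327]
AᵀP(A−BK) = [0.5638 0.4455; 0.4455 5.4932]
P' = Q + AᵀP(A−BK) = [5.5638 -1.0545; -1.0545 7.7432]
tr(P') = 13.3070

-0.5482 0.0565 0.2347 1.6543


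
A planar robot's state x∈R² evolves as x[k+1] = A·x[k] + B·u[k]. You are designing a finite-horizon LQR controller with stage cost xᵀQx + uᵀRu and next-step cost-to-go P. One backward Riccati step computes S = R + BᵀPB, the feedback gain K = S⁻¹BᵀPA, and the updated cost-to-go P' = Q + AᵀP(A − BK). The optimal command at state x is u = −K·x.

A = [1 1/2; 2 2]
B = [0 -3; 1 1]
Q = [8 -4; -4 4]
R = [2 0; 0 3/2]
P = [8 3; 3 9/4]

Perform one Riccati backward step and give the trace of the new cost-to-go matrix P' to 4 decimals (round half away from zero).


20.9925

BᵀP = [3.0000 2.2500; -21.0000 -6.7500]
S = R + BᵀPB = [2 0; 0 3/2] + [2.2500 -6.7500; -6.7500 56.2500] = [4.2500 -6.7500; -6.7500 57.7500]
BᵀPA = [7.5000 6.0000; -34.5000 -24.0000]
K = S⁻¹·BᵀPA = [1.0019 0.9231; -0.4803 -0.3077]
A−BK = [-0.4409 -0.4231; 1.4784 1.3846]
AᵀP(A−BK) = [4.9156 4.4615; 4.4615 4.0769]
P' = Q + AᵀP(A−BK) = [12.9156 0.4615; 0.4615 8.0769]
tr(P') = 20.9925


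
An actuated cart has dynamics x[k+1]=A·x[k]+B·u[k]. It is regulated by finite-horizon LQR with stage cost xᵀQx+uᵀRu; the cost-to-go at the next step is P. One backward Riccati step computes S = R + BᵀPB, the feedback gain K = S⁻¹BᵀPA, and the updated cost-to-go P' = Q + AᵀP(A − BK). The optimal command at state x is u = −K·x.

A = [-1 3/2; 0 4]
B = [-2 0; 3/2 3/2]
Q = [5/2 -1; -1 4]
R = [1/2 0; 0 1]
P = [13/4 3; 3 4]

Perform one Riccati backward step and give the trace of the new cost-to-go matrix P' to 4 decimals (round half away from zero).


17.5924

BᵀP = [-2.0000 0.0000; 4.5000 6.0000]
S = R + BᵀPB = [1/2 0; 0 1] + [4.0000 0.0000; 0.0000 9.0000] = [4.5000 0.0000; 0.0000 10.0000]
BᵀPA = [2.0000 -3.0000; -4.5000 30.7500]
K = S⁻¹·BᵀPA = [0.4444 -0.6667; -0.4500 3.0750]
A−BK = [-0.1111 0.1667; 0.0083 0.3875]
AᵀP(A−BK) = [0.3361 -1.7042; -1.7042 10.7563]
P' = Q + AᵀP(A−BK) = [2.8361 -2.7042; -2.7042 14.7563]
tr(P') = 17.5924


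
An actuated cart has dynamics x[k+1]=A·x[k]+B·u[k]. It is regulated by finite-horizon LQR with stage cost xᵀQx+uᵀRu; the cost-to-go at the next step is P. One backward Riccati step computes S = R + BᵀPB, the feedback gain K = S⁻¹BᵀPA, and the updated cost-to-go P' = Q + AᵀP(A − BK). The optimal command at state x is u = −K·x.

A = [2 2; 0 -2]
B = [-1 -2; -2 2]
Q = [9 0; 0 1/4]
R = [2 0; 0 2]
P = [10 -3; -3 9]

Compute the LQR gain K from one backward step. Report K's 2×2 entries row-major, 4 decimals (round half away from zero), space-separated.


-0.6148 0.0138 -0.6424 -0.9774

BᵀP = [-4.0000 -15.0000; -26.0000 24.0000]
S = R + BᵀPB = [2 0; 0 2] + [34.0000 -22.0000; -22.0000 100.0000] = [36.0000 -22.0000; -22.0000 102.0000]
BᵀPA = [-8.0000 22.0000; -52.0000 -100.0000]
K = S⁻¹·BᵀPA = [-0.6148 0.0138; -0.6424 -0.9774]
A−BK = [0.1004 0.0590; 0.0552 -0.0176]
AᵀP(A−BK) = [1.6763 1.2848; 1.2848 1.9548]
P' = Q + AᵀP(A−BK) = [10.6763 1.2848; 1.2848 2.2048]
tr(P') = 12.8811


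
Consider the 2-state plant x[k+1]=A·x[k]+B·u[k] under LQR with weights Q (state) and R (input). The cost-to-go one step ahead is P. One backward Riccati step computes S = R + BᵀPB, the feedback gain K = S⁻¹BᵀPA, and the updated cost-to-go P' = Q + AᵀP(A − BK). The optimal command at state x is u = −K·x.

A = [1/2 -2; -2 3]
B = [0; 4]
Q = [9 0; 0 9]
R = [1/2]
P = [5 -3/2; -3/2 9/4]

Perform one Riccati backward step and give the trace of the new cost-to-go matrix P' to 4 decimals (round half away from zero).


BᵀP = [-6.0000 9.0000]
S = R + BᵀPB = [1/2] + [36.0000] = [36.5000]
BᵀPA = [-21.0000 39.0000]
K = S⁻¹·BᵀPA = [-0.5753 1.0685]
A−BK = [0.5000 -2.0000; 0.3014 -1.2740]
AᵀP(A−BK) = [1.1678 -4.3116; -4.3116 16.5788]
P' = Q + AᵀP(A−BK) = [10.1678 -4.3116; -4.3116 25.5788]
tr(P') = 35.7466

35.7466


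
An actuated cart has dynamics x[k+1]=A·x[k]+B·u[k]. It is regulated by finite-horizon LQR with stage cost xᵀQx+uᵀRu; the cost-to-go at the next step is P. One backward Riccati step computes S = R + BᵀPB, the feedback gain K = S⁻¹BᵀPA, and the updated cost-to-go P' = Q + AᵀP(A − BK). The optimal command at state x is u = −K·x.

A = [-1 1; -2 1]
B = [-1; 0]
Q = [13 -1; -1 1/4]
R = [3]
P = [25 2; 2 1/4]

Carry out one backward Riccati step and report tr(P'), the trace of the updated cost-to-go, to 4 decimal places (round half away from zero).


20.4286

BᵀP = [-25.0000 -2.0000]
S = R + BᵀPB = [3] + [25.0000] = [28.0000]
BᵀPA = [29.0000 -27.0000]
K = S⁻¹·BᵀPA = [1.0357 -0.9643]
A−BK = [0.0357 0.0357; -2.0000 1.0000]
AᵀP(A−BK) = [3.9643 -3.5357; -3.5357 3.2143]
P' = Q + AᵀP(A−BK) = [16.9643 -4.5357; -4.5357 3.4643]
tr(P') = 20.4286


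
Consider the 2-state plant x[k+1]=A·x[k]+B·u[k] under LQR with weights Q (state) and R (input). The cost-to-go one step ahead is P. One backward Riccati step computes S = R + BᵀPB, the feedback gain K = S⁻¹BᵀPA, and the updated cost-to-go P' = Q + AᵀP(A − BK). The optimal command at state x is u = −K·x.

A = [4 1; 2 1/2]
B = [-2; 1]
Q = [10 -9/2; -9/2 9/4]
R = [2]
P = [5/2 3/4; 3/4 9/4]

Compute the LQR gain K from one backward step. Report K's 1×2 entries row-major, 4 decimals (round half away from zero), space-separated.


-1.3778 -0.3444

BᵀP = [-4.2500 0.7500]
S = R + BᵀPB = [2] + [9.2500] = [11.2500]
BᵀPA = [-15.5000 -3.8750]
K = S⁻¹·BᵀPA = [-1.3778 -0.3444]
A−BK = [1.2444 0.3111; 3.3778 0.8444]
AᵀP(A−BK) = [39.6444 9.9111; 9.9111 2.4778]
P' = Q + AᵀP(A−BK) = [49.6444 5.4111; 5.4111 4.7278]
tr(P') = 54.3722


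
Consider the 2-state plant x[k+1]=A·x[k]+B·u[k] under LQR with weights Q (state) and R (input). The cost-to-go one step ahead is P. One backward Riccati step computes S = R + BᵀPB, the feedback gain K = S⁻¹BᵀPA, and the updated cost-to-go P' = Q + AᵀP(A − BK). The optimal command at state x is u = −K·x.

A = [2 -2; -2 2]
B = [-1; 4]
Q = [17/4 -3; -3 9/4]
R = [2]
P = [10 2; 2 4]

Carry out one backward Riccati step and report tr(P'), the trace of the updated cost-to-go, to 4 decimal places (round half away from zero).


BᵀP = [-2.0000 14.0000]
S = R + BᵀPB = [2] + [58.0000] = [60.0000]
BᵀPA = [-32.0000 32.0000]
K = S⁻¹·BᵀPA = [-0.5333 0.5333]
A−BK = [1.4667 -1.4667; 0.1333 -0.1333]
AᵀP(A−BK) = [22.9333 -22.9333; -22.9333 22.9333]
P' = Q + AᵀP(A−BK) = [27.1833 -25.9333; -25.9333 25.1833]
tr(P') = 52.3667

52.3667


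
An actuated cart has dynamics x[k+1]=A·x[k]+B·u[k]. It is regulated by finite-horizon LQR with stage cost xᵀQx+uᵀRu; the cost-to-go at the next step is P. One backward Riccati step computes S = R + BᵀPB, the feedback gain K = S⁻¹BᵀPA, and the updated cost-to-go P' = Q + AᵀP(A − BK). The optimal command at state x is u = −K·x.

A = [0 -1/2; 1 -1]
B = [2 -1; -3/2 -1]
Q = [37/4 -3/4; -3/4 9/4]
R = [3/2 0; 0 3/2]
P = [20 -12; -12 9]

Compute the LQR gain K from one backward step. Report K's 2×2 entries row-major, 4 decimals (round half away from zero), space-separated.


BᵀP = [58.0000 -37.5000; -8.0000 3.0000]
S = R + BᵀPB = [3/2 0; 0 3/2] + [172.2500 -20.5000; -20.5000 5.0000] = [173.7500 -20.5000; -20.5000 6.5000]
BᵀPA = [-37.5000 8.5000; 3.0000 1.0000]
K = S⁻¹·BᵀPA = [-0.2570 0.1068; -0.3490 0.4907]
A−BK = [0.1650 -0.2229; 0.2655 -0.3490]
AᵀP(A−BK) = [0.4093 -0.4664; -0.4664 0.6013]
P' = Q + AᵀP(A−BK) = [9.6593 -1.2164; -1.2164 2.8513]
tr(P') = 12.5106

-0.2570 0.1068 -0.3490 0.4907


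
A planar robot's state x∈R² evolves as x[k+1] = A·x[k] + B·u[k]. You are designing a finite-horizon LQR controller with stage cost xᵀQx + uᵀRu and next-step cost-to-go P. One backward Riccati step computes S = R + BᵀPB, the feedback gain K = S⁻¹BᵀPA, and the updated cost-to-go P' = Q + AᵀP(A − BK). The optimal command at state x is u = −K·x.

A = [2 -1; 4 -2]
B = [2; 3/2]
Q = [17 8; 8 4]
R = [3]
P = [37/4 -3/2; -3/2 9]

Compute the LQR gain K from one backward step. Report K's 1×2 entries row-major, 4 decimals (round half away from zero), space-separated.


BᵀP = [16.2500 10.5000]
S = R + BᵀPB = [3] + [48.2500] = [51.2500]
BᵀPA = [74.5000 -37.2500]
K = S⁻¹·BᵀPA = [1.4537 -0.7268]
A−BK = [-0.9073 0.4537; 1.8195 -0.9098]
AᵀP(A−BK) = [48.7024 -24.3512; -24.3512 12.1756]
P' = Q + AᵀP(A−BK) = [65.7024 -16.3512; -16.3512 16.1756]
tr(P') = 81.8780

1.4537 -0.7268


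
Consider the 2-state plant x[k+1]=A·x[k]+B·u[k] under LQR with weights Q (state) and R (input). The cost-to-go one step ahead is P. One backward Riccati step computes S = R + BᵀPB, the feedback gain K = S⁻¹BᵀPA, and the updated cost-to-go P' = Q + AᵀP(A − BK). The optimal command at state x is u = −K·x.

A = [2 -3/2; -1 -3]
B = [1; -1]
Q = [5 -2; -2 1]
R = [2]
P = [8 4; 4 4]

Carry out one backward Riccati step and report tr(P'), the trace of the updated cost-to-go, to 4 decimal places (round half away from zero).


99.3333

BᵀP = [4.0000 0.0000]
S = R + BᵀPB = [2] + [4.0000] = [6.0000]
BᵀPA = [8.0000 -6.0000]
K = S⁻¹·BᵀPA = [1.3333 -1.0000]
A−BK = [0.6667 -0.5000; 0.3333 -4.0000]
AᵀP(A−BK) = [9.3333 -22.0000; -22.0000 84.0000]
P' = Q + AᵀP(A−BK) = [14.3333 -24.0000; -24.0000 85.0000]
tr(P') = 99.3333


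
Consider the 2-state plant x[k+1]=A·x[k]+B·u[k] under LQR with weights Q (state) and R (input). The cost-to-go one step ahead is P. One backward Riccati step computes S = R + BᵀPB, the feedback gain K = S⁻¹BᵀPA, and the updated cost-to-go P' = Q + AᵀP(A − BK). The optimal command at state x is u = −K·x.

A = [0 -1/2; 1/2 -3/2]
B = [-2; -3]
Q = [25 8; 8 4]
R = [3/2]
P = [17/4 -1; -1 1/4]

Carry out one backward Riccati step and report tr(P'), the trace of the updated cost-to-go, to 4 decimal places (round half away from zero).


BᵀP = [-5.5000 1.2500]
S = R + BᵀPB = [3/2] + [7.2500] = [8.7500]
BᵀPA = [0.6250 0.8750]
K = S⁻¹·BᵀPA = [0.0714 0.1000]
A−BK = [0.1429 -0.3000; 0.7143 -1.2000]
AᵀP(A−BK) = [0.0179 0.0000; 0.0000 0.0375]
P' = Q + AᵀP(A−BK) = [25.0179 8.0000; 8.0000 4.0375]
tr(P') = 29.0554

29.0554


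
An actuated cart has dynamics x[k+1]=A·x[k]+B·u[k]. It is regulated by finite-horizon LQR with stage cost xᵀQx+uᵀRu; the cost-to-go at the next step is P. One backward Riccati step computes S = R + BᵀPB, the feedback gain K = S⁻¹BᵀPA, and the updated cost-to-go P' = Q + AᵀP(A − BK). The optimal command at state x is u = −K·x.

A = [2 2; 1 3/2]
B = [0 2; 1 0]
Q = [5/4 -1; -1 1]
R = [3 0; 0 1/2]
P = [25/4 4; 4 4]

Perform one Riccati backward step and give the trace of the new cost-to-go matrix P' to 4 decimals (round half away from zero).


BᵀP = [4.0000 4.0000; 12.5000 8.0000]
S = R + BᵀPB = [3 0; 0 1/2] + [4.0000 8.0000; 8.0000 25.0000] = [7.0000 8.0000; 8.0000 25.5000]
BᵀPA = [12.0000 14.0000; 33.0000 37.0000]
K = S⁻¹·BᵀPA = [0.3668 0.5328; 1.1790 1.2838]
A−BK = [-0.3581 -0.5677; 0.6332 0.9672]
AᵀP(A−BK) = [1.6900 2.2402; 2.2402 3.0393]
P' = Q + AᵀP(A−BK) = [2.9400 1.2402; 1.2402 4.0393]
tr(P') = 6.9793

6.9793


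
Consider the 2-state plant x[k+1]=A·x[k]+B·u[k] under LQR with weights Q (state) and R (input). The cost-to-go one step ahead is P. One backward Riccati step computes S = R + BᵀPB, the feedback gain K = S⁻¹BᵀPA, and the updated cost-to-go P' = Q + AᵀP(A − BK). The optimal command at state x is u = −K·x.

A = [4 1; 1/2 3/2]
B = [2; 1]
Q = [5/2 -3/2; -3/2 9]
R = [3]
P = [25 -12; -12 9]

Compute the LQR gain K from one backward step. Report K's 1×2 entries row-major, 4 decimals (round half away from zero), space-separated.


BᵀP = [38.0000 -15.0000]
S = R + BᵀPB = [3] + [61.0000] = [64.0000]
BᵀPA = [144.5000 15.5000]
K = S⁻¹·BᵀPA = [2.2578 0.2422]
A−BK = [-0.5156 0.5156; -1.7578 1.2578]
AᵀP(A−BK) = [27.9961 -6.2461; -6.2461 5.4961]
P' = Q + AᵀP(A−BK) = [30.4961 -7.7461; -7.7461 14.4961]
tr(P') = 44.9922

2.2578 0.2422


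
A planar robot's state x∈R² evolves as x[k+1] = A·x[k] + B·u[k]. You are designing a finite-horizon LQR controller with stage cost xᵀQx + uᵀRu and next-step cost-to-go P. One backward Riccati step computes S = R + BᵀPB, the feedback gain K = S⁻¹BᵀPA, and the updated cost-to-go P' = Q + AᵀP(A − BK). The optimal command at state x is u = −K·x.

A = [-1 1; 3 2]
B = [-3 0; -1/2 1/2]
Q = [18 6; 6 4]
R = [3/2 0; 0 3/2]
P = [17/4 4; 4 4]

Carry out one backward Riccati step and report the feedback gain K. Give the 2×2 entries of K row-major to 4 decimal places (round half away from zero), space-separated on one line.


BᵀP = [-14.7500 -14.0000; 2.0000 2.0000]
S = R + BᵀPB = [3/2 0; 0 3/2] + [51.2500 -7.0000; -7.0000 1.0000] = [52.7500 -7.0000; -7.0000 2.5000]
BᵀPA = [-27.2500 -42.7500; 4.0000 6.0000]
K = S⁻¹·BᵀPA = [-0.4842 -0.7828; 0.2443 0.2081]
A−BK = [-2.4525 -1.3484; 2.6357 1.5045]
AᵀP(A−BK) = [2.0792 1.5860; 1.5860 1.5362]
P' = Q + AᵀP(A−BK) = [20.0792 7.5860; 7.5860 5.5362]
tr(P') = 25.6154

-0.4842 -0.7828 0.2443 0.2081


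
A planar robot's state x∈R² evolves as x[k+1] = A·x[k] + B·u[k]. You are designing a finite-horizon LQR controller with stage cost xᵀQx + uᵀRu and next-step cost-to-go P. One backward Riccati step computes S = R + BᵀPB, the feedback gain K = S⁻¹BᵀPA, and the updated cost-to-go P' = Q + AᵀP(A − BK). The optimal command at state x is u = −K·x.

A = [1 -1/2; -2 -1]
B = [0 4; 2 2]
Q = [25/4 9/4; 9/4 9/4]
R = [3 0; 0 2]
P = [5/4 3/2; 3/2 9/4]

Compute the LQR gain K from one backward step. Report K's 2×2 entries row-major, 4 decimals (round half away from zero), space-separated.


BᵀP = [3.0000 4.5000; 8.0000 10.5000]
S = R + BᵀPB = [3 0; 0 2] + [9.0000 21.0000; 21.0000 53.0000] = [12.0000 21.0000; 21.0000 55.0000]
BᵀPA = [-6.0000 -6.0000; -13.0000 -14.5000]
K = S⁻¹·BᵀPA = [-0.2603 -0.1164; -0.1370 -0.2192]
A−BK = [1.5479 0.3767; -1.2055 -0.3288]
AᵀP(A−BK) = [0.9075 0.3271; 0.3271 0.1858]
P' = Q + AᵀP(A−BK) = [7.1575 2.5771; 2.5771 2.4358]
tr(P') = 9.5933

-0.2603 -0.1164 -0.1370 -0.2192


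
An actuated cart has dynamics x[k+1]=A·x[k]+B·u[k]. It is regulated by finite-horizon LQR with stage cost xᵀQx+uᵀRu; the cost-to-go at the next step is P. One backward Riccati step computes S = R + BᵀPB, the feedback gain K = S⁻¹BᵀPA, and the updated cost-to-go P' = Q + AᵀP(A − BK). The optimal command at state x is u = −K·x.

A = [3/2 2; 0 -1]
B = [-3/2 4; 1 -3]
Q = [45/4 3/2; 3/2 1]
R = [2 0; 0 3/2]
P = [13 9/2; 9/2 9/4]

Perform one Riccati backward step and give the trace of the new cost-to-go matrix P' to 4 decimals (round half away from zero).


BᵀP = [-15.0000 -4.5000; 38.5000 11.2500]
S = R + BᵀPB = [2 0; 0 3/2] + [18.0000 -46.5000; -46.5000 120.2500] = [20.0000 -46.5000; -46.5000 121.7500]
BᵀPA = [-22.5000 -25.5000; 57.7500 65.7500]
K = S⁻¹·BᵀPA = [-0.1980 -0.1732; 0.3987 0.4739]
A−BK = [-0.3918 -0.1554; 1.3941 0.5949]
AᵀP(A−BK) = [1.7695 0.9858; 0.9858 0.6751]
P' = Q + AᵀP(A−BK) = [13.0195 2.4858; 2.4858 1.6751]
tr(P') = 14.6945

14.6945


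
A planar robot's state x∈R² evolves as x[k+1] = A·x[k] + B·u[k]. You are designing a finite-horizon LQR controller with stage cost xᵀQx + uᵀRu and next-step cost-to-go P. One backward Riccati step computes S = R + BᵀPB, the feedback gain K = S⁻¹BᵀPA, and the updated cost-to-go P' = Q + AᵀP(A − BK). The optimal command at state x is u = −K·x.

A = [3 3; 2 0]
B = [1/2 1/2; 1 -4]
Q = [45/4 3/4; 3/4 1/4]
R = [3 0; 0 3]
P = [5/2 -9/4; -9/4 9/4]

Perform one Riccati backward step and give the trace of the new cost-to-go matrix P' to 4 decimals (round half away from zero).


BᵀP = [-1.0000 1.1250; 10.2500 -10.1250]
S = R + BᵀPB = [3 0; 0 3] + [0.6250 -5.0000; -5.0000 45.6250] = [3.6250 -5.0000; -5.0000 48.6250]
BᵀPA = [-0.7500 -3.0000; 10.5000 30.7500]
K = S⁻¹·BᵀPA = [0.1060 0.0521; 0.2268 0.6377]
A−BK = [2.8336 2.6551; 2.8014 2.4989]
AᵀP(A−BK) = [2.1977 2.3427; 2.3427 3.0456]
P' = Q + AᵀP(A−BK) = [13.4477 3.0927; 3.0927 3.2956]
tr(P') = 16.7433

16.7433


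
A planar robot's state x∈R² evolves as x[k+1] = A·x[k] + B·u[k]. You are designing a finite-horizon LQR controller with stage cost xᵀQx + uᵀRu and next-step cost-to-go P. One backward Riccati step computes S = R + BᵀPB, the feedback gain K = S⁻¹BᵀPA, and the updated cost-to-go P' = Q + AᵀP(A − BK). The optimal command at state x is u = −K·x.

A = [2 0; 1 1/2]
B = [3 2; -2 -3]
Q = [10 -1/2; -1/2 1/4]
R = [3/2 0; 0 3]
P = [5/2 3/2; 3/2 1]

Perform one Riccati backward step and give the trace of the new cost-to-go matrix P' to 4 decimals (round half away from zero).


13.9702

BᵀP = [4.5000 2.5000; 0.5000 0.0000]
S = R + BᵀPB = [3/2 0; 0 3] + [8.5000 1.5000; 1.5000 1.0000] = [10.0000 1.5000; 1.5000 4.0000]
BᵀPA = [11.5000 1.2500; 1.0000 0.0000]
K = S⁻¹·BᵀPA = [1.1788 0.1325; -0.1921 -0.0497]
A−BK = [-1.1523 -0.2980; 2.7815 0.6159]
AᵀP(A−BK) = [3.6358 0.5265; 0.5265 0.0844]
P' = Q + AᵀP(A−BK) = [13.6358 0.0265; 0.0265 0.3344]
tr(P') = 13.9702


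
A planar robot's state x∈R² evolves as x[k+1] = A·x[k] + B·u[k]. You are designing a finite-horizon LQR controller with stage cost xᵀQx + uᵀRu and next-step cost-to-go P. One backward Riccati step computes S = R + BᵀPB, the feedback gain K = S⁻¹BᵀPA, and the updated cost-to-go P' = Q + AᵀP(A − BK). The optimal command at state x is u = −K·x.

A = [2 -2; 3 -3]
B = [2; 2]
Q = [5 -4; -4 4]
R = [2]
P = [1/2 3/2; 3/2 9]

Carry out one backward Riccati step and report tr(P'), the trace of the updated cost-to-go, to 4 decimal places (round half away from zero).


17.1154

BᵀP = [4.0000 21.0000]
S = R + BᵀPB = [2] + [50.0000] = [52.0000]
BᵀPA = [71.0000 -71.0000]
K = S⁻¹·BᵀPA = [1.3654 -1.3654]
A−BK = [-0.7308 0.7308; 0.2692 -0.2692]
AᵀP(A−BK) = [4.0577 -4.0577; -4.0577 4.0577]
P' = Q + AᵀP(A−BK) = [9.0577 -8.0577; -8.0577 8.0577]
tr(P') = 17.1154


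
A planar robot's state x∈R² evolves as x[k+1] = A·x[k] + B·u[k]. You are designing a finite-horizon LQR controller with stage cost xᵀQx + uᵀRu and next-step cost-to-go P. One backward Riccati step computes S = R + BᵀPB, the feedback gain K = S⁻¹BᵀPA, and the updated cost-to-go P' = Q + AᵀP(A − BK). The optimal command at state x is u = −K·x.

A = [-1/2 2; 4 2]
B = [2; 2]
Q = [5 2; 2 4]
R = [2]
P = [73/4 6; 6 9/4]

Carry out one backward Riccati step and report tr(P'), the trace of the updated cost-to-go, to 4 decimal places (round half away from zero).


BᵀP = [48.5000 16.5000]
S = R + BᵀPB = [2] + [130.0000] = [132.0000]
BᵀPA = [41.7500 130.0000]
K = S⁻¹·BᵀPA = [0.3163 0.9848]
A−BK = [-1.1326 0.0303; 3.3674 0.0303]
AᵀP(A−BK) = [3.3575 0.6326; 0.6326 1.9697]
P' = Q + AᵀP(A−BK) = [8.3575 2.6326; 2.6326 5.9697]
tr(P') = 14.3272

14.3272


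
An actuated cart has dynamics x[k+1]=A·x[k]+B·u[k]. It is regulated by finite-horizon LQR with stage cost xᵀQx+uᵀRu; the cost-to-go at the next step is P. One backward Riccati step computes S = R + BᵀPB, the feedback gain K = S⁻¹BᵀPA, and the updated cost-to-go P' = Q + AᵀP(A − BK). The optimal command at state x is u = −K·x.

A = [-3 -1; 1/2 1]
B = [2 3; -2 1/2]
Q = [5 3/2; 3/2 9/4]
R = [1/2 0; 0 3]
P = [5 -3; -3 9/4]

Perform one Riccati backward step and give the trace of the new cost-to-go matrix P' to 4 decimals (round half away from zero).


BᵀP = [16.0000 -10.5000; 13.5000 -7.8750]
S = R + BᵀPB = [1/2 0; 0 3] + [53.0000 42.7500; 42.7500 36.5625] = [53.5000 42.7500; 42.7500 39.5625]
BᵀPA = [-53.2500 -26.5000; -44.4375 -21.3750]
K = S⁻¹·BᵀPA = [-0.7162 -0.4658; -0.3493 -0.0370]
A−BK = [-0.5196 0.0425; -0.7577 0.0869]
AᵀP(A−BK) = [0.9020 0.1790; 0.1790 0.1164]
P' = Q + AᵀP(A−BK) = [5.9020 1.6790; 1.6790 2.3664]
tr(P') = 8.2685

8.2685


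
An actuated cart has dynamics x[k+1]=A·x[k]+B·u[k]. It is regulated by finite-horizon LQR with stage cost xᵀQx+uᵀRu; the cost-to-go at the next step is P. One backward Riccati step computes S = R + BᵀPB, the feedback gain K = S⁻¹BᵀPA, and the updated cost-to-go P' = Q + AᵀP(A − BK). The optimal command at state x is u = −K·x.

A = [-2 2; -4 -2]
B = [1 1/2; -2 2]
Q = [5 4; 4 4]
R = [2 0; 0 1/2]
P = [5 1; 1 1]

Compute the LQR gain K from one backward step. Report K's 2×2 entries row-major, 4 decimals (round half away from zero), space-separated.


BᵀP = [3.0000 -1.0000; 4.5000 2.5000]
S = R + BᵀPB = [2 0; 0 1/2] + [5.0000 -0.5000; -0.5000 7.2500] = [7.0000 -0.5000; -0.5000 7.7500]
BᵀPA = [-2.0000 8.0000; -19.0000 4.0000]
K = S⁻¹·BᵀPA = [-0.4630 1.1852; -2.4815 0.5926]
A−BK = [-0.2963 0.5185; 0.0370 -0.8148]
AᵀP(A−BK) = [3.9259 -2.3704; -2.3704 4.1481]
P' = Q + AᵀP(A−BK) = [8.9259 1.6296; 1.6296 8.1481]
tr(P') = 17.0741

-0.4630 1.1852 -2.4815 0.5926


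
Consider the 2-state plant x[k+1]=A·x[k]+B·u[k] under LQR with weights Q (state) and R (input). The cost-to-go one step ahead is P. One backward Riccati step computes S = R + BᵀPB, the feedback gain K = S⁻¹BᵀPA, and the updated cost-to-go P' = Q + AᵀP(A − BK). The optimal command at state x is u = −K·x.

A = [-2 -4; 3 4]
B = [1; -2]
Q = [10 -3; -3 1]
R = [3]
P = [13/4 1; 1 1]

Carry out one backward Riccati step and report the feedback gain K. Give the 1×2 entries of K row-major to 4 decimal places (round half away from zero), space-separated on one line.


BᵀP = [1.2500 -1.0000]
S = R + BᵀPB = [3] + [3.2500] = [6.2500]
BᵀPA = [-5.5000 -9.0000]
K = S⁻¹·BᵀPA = [-0.8800 -1.4400]
A−BK = [-1.1200 -2.5600; 1.2400 1.1200]
AᵀP(A−BK) = [5.1600 10.0800; 10.0800 23.0400]
P' = Q + AᵀP(A−BK) = [15.1600 7.0800; 7.0800 24.0400]
tr(P') = 39.2000

-0.8800 -1.4400


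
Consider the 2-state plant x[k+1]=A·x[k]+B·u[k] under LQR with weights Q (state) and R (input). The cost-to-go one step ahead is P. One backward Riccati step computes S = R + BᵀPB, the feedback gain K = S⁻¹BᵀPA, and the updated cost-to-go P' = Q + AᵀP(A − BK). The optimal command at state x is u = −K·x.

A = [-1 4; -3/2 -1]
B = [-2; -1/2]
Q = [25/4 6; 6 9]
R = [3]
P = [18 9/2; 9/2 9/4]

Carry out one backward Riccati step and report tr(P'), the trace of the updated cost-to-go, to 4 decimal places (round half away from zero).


30.8952

BᵀP = [-38.2500 -10.1250]
S = R + BᵀPB = [3] + [81.5625] = [84.5625]
BᵀPA = [53.4375 -142.8750]
K = S⁻¹·BᵀPA = [0.6319 -1.6896]
A−BK = [0.2639 0.6208; -1.1840 -1.8448]
AᵀP(A−BK) = [2.7938 -0.8381; -0.8381 12.8514]
P' = Q + AᵀP(A−BK) = [9.0438 5.1619; 5.1619 21.8514]
tr(P') = 30.8952


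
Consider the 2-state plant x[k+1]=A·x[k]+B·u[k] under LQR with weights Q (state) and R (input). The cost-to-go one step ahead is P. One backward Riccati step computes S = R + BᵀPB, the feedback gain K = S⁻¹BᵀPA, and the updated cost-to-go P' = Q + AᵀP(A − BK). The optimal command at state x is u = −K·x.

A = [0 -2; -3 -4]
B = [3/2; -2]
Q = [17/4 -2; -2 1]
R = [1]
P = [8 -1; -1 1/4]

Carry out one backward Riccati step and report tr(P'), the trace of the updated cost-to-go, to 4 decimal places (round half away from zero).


10.7308

BᵀP = [14.0000 -2.0000]
S = R + BᵀPB = [1] + [25.0000] = [26.0000]
BᵀPA = [6.0000 -20.0000]
K = S⁻¹·BᵀPA = [0.2308 -0.7692]
A−BK = [-0.3462 -0.8462; -2.5385 -5.5385]
AᵀP(A−BK) = [0.8654 1.6154; 1.6154 4.6154]
P' = Q + AᵀP(A−BK) = [5.1154 -0.3846; -0.3846 5.6154]
tr(P') = 10.7308


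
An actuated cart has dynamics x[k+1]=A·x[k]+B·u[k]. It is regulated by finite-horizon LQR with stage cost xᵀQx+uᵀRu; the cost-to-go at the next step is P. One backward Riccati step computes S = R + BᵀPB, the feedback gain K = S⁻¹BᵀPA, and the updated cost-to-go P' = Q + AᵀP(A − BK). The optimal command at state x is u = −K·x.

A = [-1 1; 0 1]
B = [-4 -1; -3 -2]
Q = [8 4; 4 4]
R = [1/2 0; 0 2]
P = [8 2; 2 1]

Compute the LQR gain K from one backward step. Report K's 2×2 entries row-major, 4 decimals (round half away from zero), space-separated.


BᵀP = [-38.0000 -11.0000; -12.0000 -4.0000]
S = R + BᵀPB = [1/2 0; 0 2] + [185.0000 60.0000; 60.0000 20.0000] = [185.5000 60.0000; 60.0000 22.0000]
BᵀPA = [38.0000 -49.0000; 12.0000 -16.0000]
K = S⁻¹·BᵀPA = [0.2412 -0.2453; -0.1123 -0.0582]
A−BK = [-0.1476 -0.0395; 0.4990 0.1476]
AᵀP(A−BK) = [0.1830 0.0208; 0.0208 0.0478]
P' = Q + AᵀP(A−BK) = [8.1830 4.0208; 4.0208 4.0478]
tr(P') = 12.2308

0.2412 -0.2453 -0.1123 -0.0582


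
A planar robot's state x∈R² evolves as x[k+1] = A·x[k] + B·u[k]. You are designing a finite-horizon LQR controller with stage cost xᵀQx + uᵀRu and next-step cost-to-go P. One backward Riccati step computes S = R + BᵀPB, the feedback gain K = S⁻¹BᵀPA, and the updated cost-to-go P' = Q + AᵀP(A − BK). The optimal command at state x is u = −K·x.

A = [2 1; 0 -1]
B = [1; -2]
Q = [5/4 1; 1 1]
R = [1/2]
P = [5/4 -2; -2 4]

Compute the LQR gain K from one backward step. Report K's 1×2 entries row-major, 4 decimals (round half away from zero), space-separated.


0.4078 0.5922

BᵀP = [5.2500 -10.0000]
S = R + BᵀPB = [1/2] + [25.2500] = [25.7500]
BᵀPA = [10.5000 15.2500]
K = S⁻¹·BᵀPA = [0.4078 0.5922]
A−BK = [1.5922 0.4078; 0.8155 0.1845]
AᵀP(A−BK) = [0.7184 0.2816; 0.2816 0.2184]
P' = Q + AᵀP(A−BK) = [1.9684 1.2816; 1.2816 1.2184]
tr(P') = 3.1869


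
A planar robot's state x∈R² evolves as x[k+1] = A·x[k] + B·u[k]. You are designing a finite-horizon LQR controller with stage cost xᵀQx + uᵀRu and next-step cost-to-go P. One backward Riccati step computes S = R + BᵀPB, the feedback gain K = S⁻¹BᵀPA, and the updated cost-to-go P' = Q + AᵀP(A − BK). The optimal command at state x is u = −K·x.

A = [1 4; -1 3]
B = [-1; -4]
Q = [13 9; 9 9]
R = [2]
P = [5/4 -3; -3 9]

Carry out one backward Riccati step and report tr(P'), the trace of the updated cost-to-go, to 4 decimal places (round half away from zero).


26.2759

BᵀP = [10.7500 -33.0000]
S = R + BᵀPB = [2] + [121.2500] = [123.2500]
BᵀPA = [43.7500 -56.0000]
K = S⁻¹·BᵀPA = [0.3550 -0.4544]
A−BK = [1.3550 3.5456; 0.4199 1.1826]
AᵀP(A−BK) = [0.7201 0.8783; 0.8783 3.5558]
P' = Q + AᵀP(A−BK) = [13.7201 9.8783; 9.8783 12.5558]
tr(P') = 26.2759
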